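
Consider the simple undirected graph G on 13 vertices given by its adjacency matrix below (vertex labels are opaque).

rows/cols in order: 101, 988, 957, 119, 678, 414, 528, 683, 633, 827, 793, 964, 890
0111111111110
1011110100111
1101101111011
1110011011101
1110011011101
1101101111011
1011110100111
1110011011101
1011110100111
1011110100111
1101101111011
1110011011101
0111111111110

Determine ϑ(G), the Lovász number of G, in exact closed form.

4

Vertex 890 has 11 neighbors: 988, 957, 119, 678, 414, 528, 683, 633, 827, 793, 964.
deg(827) = 9; N(827) = {101, 957, 119, 678, 414, 683, 793, 964, 890}.
N(988) = {101, 957, 119, 678, 414, 683, 793, 964, 890}, |N(988)| = 9.
N(101) = {988, 957, 119, 678, 414, 528, 683, 633, 827, 793, 964}, |N(101)| = 11.
4 parts of sizes [4, 4, 3, 2]; α(G) = 4 = ϑ (perfect).
= 4.00000000… (decimal).
Sandwich: α(G)=4 ≤ ϑ(G)=4 ≤ χ(Ḡ)=4 (collapsed).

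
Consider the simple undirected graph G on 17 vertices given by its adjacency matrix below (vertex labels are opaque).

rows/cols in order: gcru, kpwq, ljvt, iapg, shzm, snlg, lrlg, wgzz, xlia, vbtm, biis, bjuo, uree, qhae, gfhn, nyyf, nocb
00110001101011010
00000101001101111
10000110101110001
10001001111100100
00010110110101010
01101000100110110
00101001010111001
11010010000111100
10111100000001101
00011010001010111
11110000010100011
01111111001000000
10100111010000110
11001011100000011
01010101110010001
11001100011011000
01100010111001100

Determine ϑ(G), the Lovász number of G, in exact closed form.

sqrt(17)

N(gfhn) = {kpwq, iapg, snlg, wgzz, xlia, vbtm, uree, nocb}, |N(gfhn)| = 8.
N(xlia) = {gcru, ljvt, iapg, shzm, snlg, qhae, gfhn, nocb}, |N(xlia)| = 8.
deg(bjuo) = 8; N(bjuo) = {kpwq, ljvt, iapg, shzm, snlg, lrlg, wgzz, biis}.
Vertex nocb has 8 neighbors: kpwq, ljvt, lrlg, xlia, vbtm, biis, qhae, gfhn.
8-regular, N=17; strongly regular (17,8,3,4).
Distinct eigenvalues (to 4 d.p.): [8.0, 1.5616, -2.5616].
Lovász (edge-transitive): ϑ = −17·(-sqrt(17)/2 - 1/2)/((8)−(-sqrt(17)/2 - 1/2)) = sqrt(17).
= 4.12310563… (decimal).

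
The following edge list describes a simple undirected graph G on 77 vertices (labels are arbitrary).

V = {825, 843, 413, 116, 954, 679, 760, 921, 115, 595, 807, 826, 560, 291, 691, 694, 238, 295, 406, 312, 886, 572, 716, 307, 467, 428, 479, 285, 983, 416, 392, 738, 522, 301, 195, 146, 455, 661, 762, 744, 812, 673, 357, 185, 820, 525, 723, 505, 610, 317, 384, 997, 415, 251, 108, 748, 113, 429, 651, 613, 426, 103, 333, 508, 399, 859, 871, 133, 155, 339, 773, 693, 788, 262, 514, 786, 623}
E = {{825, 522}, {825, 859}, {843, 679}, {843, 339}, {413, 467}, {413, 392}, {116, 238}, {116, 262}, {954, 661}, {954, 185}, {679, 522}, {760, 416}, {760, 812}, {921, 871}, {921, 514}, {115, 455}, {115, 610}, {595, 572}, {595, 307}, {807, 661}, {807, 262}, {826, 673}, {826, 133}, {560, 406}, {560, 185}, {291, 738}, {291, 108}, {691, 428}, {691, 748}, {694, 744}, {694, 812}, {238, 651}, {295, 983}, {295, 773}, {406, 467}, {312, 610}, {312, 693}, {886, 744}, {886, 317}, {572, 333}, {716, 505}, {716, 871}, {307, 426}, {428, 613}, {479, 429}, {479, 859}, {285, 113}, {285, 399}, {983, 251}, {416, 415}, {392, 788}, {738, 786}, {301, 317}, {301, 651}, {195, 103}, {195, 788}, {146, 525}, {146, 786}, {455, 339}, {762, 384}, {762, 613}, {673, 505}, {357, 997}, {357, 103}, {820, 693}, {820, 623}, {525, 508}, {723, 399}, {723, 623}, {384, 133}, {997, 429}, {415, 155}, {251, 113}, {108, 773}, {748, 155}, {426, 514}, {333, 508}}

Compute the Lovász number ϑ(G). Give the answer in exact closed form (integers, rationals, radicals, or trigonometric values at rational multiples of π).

77*cos(pi/77)/(cos(pi/77) + 1)

deg(871) = 2; N(871) = {921, 716}.
N(295) = {983, 773}, |N(295)| = 2.
Vertex 560 has 2 neighbors: 406, 185.
deg(716) = 2; N(716) = {505, 871}.
Every vertex has degree 2 (N=77); this is C_{77}, the 77-cycle.
The 39 distinct eigenvalues: [2.0, 1.993, 1.973, 1.94, 1.894, 1.836, 1.765, 1.683, 1.589, 1.484, 1.37, 1.247, 1.115, 0.976, 0.831, 0.68, 0.524, 0.365, 0.204, 0.041, -0.122, -0.285, -0.445, -0.602, -0.756, -0.904, -1.047, -1.182, -1.31, -1.429, -1.538, -1.637, -1.725, -1.802, -1.867, -1.919, -1.959, -1.985, -1.998].
Lovász (edge-transitive): ϑ = −77·(-2*cos(pi/77))/((2)−(-2*cos(pi/77))) = 77*cos(pi/77)/(cos(pi/77) + 1).
Numerically 38.48397347.
Lovász sandwich 38 ≤ 77*cos(pi/77)/(cos(pi/77) + 1) ≤ 39: both strict.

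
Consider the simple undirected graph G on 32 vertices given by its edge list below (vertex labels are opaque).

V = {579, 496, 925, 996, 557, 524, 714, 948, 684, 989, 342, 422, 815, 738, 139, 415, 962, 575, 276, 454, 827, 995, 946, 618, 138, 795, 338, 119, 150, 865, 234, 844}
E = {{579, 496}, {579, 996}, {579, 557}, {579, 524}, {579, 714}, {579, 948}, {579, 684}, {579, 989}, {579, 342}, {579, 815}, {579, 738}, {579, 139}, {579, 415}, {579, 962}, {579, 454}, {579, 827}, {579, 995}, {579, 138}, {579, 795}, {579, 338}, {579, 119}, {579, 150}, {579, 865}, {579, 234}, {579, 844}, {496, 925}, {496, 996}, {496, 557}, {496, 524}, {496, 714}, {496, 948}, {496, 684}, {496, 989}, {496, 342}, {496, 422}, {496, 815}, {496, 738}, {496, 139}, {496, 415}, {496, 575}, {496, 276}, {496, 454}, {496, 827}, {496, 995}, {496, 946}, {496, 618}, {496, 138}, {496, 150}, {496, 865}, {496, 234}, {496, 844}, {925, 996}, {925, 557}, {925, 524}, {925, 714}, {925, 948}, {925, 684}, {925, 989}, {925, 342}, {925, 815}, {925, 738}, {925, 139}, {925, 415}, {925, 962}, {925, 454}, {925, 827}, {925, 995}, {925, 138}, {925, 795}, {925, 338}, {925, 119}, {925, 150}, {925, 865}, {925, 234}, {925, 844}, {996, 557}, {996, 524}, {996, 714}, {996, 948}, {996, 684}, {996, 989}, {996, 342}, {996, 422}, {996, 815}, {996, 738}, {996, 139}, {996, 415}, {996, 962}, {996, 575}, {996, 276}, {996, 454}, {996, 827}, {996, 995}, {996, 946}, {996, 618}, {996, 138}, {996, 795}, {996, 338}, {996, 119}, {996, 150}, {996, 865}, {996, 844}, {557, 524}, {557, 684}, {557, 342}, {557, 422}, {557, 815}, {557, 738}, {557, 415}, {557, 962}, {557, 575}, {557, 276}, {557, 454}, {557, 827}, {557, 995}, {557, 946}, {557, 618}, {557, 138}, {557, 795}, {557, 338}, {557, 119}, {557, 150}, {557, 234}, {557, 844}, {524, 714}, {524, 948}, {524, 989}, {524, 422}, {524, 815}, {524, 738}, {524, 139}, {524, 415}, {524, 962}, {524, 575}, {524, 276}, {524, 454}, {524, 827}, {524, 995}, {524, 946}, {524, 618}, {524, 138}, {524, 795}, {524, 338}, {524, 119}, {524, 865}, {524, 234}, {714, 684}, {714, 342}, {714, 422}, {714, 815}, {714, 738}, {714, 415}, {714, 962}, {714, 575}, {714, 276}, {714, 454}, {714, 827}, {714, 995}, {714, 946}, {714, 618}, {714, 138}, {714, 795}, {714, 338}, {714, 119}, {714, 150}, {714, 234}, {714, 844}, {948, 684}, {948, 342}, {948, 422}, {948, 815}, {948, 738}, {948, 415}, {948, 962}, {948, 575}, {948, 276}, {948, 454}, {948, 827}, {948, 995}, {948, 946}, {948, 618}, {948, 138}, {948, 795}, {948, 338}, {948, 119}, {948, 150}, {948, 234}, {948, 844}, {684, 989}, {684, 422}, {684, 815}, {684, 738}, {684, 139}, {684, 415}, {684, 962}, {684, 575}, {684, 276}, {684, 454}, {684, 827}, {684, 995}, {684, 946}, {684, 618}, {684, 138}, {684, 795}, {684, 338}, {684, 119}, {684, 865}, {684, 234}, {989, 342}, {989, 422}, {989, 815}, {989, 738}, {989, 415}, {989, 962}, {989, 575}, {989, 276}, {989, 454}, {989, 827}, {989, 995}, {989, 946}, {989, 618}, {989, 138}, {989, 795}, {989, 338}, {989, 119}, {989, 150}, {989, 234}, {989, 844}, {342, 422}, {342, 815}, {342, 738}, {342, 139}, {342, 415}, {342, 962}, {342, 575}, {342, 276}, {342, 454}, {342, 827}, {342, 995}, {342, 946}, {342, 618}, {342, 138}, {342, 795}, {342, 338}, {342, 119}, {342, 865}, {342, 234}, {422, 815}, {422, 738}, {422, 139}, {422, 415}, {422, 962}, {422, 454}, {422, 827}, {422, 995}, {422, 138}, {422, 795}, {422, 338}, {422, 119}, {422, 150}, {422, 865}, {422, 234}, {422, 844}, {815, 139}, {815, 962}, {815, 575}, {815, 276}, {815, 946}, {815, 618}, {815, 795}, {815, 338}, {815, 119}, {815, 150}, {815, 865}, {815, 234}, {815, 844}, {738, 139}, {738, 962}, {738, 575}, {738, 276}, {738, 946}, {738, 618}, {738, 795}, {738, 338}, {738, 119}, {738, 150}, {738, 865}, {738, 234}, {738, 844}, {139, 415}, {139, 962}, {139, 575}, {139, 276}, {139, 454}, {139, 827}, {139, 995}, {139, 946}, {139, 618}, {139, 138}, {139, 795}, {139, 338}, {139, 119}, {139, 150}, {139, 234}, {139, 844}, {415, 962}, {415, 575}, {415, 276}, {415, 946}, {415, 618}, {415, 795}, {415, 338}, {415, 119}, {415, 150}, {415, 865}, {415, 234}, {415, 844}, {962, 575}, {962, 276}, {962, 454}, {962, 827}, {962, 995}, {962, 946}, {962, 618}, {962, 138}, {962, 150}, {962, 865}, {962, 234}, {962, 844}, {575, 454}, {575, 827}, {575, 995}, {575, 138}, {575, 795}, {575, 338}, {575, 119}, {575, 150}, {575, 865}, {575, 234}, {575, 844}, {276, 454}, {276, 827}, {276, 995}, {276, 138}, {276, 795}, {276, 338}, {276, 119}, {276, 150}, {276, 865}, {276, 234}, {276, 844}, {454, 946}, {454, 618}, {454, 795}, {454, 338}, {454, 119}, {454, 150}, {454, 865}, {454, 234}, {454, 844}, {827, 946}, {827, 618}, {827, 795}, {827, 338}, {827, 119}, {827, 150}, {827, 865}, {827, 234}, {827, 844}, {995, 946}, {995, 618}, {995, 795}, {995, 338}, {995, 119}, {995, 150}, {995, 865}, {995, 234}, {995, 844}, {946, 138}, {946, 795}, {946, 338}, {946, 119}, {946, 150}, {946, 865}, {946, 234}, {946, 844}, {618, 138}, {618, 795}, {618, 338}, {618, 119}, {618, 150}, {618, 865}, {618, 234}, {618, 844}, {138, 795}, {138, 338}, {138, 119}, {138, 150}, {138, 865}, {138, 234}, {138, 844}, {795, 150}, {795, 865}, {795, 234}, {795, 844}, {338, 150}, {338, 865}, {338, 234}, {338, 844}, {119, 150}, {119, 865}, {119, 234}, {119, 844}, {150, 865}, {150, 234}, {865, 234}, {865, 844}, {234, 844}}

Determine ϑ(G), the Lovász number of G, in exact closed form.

Vertex 119 has 27 neighbors: 579, 925, 996, 557, 524, 714, 948, 684, 989, 342, 422, 815, 738, 139, 415, 575, 276, 454, 827, 995, 946, 618, 138, 150, 865, 234, 844.
Vertex 684 has 27 neighbors: 579, 496, 925, 996, 557, 714, 948, 989, 422, 815, 738, 139, 415, 962, 575, 276, 454, 827, 995, 946, 618, 138, 795, 338, 119, 865, 234.
Vertex 738 has 25 neighbors: 579, 496, 925, 996, 557, 524, 714, 948, 684, 989, 342, 422, 139, 962, 575, 276, 946, 618, 795, 338, 119, 150, 865, 234, 844.
deg(422) = 25; N(422) = {496, 996, 557, 524, 714, 948, 684, 989, 342, 815, 738, 139, 415, 962, 454, 827, 995, 138, 795, 338, 119, 150, 865, 234, 844}.
K_{7,7,6,5,5,2} (perfect); ϑ(G) = α(G) = max{7,7,6,5,5,2} = 7.
Numerically 7.0000.
7 ≤ 7 ≤ 7: collapsed.

7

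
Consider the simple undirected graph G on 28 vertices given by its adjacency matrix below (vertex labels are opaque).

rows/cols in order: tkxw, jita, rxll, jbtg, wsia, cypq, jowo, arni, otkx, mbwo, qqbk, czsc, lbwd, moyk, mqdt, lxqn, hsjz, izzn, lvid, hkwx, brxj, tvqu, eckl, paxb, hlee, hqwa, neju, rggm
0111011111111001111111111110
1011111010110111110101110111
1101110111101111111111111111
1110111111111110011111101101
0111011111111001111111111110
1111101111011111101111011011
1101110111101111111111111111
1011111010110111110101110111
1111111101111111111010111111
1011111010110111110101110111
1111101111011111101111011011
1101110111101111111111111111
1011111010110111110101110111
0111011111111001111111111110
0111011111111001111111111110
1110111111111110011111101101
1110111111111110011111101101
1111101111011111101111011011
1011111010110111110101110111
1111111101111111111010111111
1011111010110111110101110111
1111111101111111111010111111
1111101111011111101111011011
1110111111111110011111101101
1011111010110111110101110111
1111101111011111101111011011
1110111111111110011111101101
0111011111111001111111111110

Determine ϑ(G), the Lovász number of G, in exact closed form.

N(arni) = {tkxw, rxll, jbtg, wsia, cypq, jowo, otkx, qqbk, czsc, moyk, mqdt, lxqn, hsjz, izzn, hkwx, tvqu, eckl, paxb, hqwa, neju, rggm}, |N(arni)| = 21.
Vertex qqbk has 23 neighbors: tkxw, jita, rxll, jbtg, wsia, jowo, arni, otkx, mbwo, czsc, lbwd, moyk, mqdt, lxqn, hsjz, lvid, hkwx, brxj, tvqu, paxb, hlee, neju, rggm.
Vertex jowo has 25 neighbors: tkxw, jita, jbtg, wsia, cypq, arni, otkx, mbwo, qqbk, lbwd, moyk, mqdt, lxqn, hsjz, izzn, lvid, hkwx, brxj, tvqu, eckl, paxb, hlee, hqwa, neju, rggm.
N(mbwo) = {tkxw, rxll, jbtg, wsia, cypq, jowo, otkx, qqbk, czsc, moyk, mqdt, lxqn, hsjz, izzn, hkwx, tvqu, eckl, paxb, hqwa, neju, rggm}, |N(mbwo)| = 21.
6 parts of sizes [7, 5, 5, 5, 3, 3]; α(G) = 7 = ϑ (perfect).
= 7.0000… (decimal).
Lovász sandwich 7 ≤ 7 ≤ 7: collapsed.

7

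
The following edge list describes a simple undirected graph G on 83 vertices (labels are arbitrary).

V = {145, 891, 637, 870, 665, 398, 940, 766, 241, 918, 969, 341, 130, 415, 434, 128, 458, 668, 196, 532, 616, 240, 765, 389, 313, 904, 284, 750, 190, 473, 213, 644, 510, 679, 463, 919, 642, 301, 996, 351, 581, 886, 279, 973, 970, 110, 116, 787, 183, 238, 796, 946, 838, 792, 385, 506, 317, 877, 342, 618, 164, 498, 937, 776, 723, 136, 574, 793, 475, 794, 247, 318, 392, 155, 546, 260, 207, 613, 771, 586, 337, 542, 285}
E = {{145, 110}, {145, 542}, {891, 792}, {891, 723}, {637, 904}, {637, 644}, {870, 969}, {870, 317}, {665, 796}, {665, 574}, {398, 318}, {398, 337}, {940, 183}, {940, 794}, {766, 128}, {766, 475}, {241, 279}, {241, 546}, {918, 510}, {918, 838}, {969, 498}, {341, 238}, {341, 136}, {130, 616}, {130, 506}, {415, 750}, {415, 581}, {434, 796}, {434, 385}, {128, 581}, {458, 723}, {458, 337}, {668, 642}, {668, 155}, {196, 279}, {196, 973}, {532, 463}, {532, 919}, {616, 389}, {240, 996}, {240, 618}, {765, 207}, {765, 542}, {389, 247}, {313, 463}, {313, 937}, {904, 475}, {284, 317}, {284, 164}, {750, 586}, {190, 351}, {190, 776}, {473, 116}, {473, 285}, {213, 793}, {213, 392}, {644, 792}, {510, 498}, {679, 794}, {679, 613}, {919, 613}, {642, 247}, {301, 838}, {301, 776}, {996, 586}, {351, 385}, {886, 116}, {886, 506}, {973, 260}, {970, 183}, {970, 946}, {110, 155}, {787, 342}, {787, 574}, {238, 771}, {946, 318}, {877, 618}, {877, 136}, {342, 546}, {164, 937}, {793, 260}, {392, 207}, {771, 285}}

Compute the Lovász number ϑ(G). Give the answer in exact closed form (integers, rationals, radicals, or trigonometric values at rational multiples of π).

83*cos(pi/83)/(cos(pi/83) + 1)

N(247) = {389, 642}, |N(247)| = 2.
N(723) = {891, 458}, |N(723)| = 2.
Vertex 317 has 2 neighbors: 870, 284.
deg(475) = 2; N(475) = {766, 904}.
G on 83 vertices is 2-regular; the odd cycle C_{83}.
Distinct eigenvalues (to 3 d.p.): [2.0, 1.994, 1.977, 1.949, 1.909, 1.858, 1.797, 1.726, 1.644, 1.553, 1.454, 1.346, 1.23, 1.107, 0.978, 0.843, 0.704, 0.56, 0.413, 0.264, 0.113, -0.038, -0.189, -0.339, -0.487, -0.632, -0.774, -0.911, -1.043, -1.169, -1.289, -1.401, -1.505, -1.6, -1.686, -1.763, -1.829, -1.885, -1.93, -1.964, -1.987, -1.999].
−83·(-2*cos(pi/83)) / ((2)−(-2*cos(pi/83))) = 83*cos(pi/83)/(cos(pi/83) + 1) = ϑ(G).
ϑ(G) ≈ 41.48513.
Sandwich: α(G)=41 ≤ ϑ(G)=83*cos(pi/83)/(cos(pi/83) + 1) ≤ χ(Ḡ)=42 (both strict).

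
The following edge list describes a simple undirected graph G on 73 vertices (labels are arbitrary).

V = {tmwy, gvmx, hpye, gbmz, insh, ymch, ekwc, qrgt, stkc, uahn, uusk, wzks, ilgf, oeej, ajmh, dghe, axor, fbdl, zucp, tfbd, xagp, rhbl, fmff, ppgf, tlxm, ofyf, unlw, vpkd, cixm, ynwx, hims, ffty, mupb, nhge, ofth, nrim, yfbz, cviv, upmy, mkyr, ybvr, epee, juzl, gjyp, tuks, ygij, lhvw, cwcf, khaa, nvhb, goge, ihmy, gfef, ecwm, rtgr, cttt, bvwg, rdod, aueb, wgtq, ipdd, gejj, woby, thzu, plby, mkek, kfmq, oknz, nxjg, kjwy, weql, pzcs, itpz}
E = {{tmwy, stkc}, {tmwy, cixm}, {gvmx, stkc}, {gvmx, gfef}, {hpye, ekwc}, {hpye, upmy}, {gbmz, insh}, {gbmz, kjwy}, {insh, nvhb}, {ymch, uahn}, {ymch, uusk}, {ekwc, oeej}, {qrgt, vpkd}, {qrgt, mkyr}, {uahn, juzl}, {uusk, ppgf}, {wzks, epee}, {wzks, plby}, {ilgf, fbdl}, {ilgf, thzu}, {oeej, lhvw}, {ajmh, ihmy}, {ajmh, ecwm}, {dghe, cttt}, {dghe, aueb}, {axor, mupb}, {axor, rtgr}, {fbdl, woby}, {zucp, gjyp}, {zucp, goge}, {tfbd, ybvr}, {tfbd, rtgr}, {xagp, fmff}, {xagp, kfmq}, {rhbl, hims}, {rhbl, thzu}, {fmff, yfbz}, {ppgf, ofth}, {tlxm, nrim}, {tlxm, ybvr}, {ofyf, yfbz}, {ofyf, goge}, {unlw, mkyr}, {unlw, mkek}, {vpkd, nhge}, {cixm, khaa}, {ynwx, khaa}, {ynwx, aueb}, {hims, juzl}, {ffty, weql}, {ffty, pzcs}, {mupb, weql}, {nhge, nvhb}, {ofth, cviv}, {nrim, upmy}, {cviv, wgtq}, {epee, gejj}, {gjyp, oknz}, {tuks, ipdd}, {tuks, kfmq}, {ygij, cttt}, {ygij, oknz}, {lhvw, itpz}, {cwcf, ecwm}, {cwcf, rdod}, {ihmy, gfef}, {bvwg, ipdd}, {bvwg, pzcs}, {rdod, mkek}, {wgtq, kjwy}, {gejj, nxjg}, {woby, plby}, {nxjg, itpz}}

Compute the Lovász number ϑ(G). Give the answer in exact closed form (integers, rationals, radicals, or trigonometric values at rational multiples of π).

73*cos(pi/73)/(cos(pi/73) + 1)

Vertex gvmx has 2 neighbors: stkc, gfef.
Vertex wzks has 2 neighbors: epee, plby.
N(oeej) = {ekwc, lhvw}, |N(oeej)| = 2.
deg(ybvr) = 2; N(ybvr) = {tfbd, tlxm}.
G on 73 vertices is 2-regular; the odd cycle C_{73}.
Distinct eigenvalues (to 6 d.p.): [2.0, 1.992596, 1.97044, 1.933696, 1.882635, 1.817635, 1.739179, 1.647846, 1.544313, 1.429347, 1.303798, 1.168596, 1.024743, 0.873302, 0.715396, 0.552194, 0.384903, 0.214763, 0.043032, -0.129017, -0.300111, -0.468983, -0.634383, -0.795086, -0.949902, -1.097686, -1.237343, -1.367839, -1.488208, -1.597559, -1.695082, -1.780055, -1.85185, -1.909934, -1.953877, -1.983355, -1.998148].
With N=73: ϑ(G) = 73·(-(-1)*2*cos(pi/73))/(2−(-2*cos(pi/73))) = 73*cos(pi/73)/(cos(pi/73) + 1).
ϑ(G) ≈ 36.4830948.
Lovász sandwich 36 ≤ 73*cos(pi/73)/(cos(pi/73) + 1) ≤ 37: both strict.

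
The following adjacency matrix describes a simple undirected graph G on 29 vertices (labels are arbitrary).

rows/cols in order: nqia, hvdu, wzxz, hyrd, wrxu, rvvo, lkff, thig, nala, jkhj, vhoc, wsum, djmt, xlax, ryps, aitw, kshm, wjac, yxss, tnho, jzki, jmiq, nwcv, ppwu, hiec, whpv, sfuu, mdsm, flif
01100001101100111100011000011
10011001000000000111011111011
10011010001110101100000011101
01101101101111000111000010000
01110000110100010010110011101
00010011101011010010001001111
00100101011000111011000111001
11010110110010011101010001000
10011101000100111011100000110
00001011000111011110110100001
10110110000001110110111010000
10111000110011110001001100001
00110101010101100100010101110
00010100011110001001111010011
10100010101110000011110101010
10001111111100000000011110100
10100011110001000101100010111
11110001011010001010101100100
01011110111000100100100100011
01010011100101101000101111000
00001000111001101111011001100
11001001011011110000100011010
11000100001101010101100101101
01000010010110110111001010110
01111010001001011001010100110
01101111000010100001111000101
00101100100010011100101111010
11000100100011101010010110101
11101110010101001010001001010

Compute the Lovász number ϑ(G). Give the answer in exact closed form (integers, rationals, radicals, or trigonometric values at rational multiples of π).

sqrt(29)

deg(wjac) = 14; N(wjac) = {nqia, hvdu, wzxz, hyrd, thig, jkhj, vhoc, djmt, kshm, yxss, jzki, nwcv, ppwu, sfuu}.
deg(ryps) = 14; N(ryps) = {nqia, wzxz, lkff, nala, vhoc, wsum, djmt, yxss, tnho, jzki, jmiq, ppwu, whpv, mdsm}.
N(tnho) = {hvdu, hyrd, lkff, thig, nala, wsum, xlax, ryps, kshm, jzki, nwcv, ppwu, hiec, whpv}, |N(tnho)| = 14.
N(thig) = {nqia, hvdu, hyrd, rvvo, lkff, nala, jkhj, djmt, aitw, kshm, wjac, tnho, jmiq, whpv}, |N(thig)| = 14.
Regular of degree 14 on 29 vertices: Paley(29): SR with (k,λ,μ)=(14,6,7).
The 3 distinct eigenvalues: [14.0, 2.1926, -3.1926].
With N=29: ϑ(G) = 29·(-(-sqrt(29)/2 - 1/2))/(14−(-sqrt(29)/2 - 1/2)) = sqrt(29).
Numerically 5.385164807.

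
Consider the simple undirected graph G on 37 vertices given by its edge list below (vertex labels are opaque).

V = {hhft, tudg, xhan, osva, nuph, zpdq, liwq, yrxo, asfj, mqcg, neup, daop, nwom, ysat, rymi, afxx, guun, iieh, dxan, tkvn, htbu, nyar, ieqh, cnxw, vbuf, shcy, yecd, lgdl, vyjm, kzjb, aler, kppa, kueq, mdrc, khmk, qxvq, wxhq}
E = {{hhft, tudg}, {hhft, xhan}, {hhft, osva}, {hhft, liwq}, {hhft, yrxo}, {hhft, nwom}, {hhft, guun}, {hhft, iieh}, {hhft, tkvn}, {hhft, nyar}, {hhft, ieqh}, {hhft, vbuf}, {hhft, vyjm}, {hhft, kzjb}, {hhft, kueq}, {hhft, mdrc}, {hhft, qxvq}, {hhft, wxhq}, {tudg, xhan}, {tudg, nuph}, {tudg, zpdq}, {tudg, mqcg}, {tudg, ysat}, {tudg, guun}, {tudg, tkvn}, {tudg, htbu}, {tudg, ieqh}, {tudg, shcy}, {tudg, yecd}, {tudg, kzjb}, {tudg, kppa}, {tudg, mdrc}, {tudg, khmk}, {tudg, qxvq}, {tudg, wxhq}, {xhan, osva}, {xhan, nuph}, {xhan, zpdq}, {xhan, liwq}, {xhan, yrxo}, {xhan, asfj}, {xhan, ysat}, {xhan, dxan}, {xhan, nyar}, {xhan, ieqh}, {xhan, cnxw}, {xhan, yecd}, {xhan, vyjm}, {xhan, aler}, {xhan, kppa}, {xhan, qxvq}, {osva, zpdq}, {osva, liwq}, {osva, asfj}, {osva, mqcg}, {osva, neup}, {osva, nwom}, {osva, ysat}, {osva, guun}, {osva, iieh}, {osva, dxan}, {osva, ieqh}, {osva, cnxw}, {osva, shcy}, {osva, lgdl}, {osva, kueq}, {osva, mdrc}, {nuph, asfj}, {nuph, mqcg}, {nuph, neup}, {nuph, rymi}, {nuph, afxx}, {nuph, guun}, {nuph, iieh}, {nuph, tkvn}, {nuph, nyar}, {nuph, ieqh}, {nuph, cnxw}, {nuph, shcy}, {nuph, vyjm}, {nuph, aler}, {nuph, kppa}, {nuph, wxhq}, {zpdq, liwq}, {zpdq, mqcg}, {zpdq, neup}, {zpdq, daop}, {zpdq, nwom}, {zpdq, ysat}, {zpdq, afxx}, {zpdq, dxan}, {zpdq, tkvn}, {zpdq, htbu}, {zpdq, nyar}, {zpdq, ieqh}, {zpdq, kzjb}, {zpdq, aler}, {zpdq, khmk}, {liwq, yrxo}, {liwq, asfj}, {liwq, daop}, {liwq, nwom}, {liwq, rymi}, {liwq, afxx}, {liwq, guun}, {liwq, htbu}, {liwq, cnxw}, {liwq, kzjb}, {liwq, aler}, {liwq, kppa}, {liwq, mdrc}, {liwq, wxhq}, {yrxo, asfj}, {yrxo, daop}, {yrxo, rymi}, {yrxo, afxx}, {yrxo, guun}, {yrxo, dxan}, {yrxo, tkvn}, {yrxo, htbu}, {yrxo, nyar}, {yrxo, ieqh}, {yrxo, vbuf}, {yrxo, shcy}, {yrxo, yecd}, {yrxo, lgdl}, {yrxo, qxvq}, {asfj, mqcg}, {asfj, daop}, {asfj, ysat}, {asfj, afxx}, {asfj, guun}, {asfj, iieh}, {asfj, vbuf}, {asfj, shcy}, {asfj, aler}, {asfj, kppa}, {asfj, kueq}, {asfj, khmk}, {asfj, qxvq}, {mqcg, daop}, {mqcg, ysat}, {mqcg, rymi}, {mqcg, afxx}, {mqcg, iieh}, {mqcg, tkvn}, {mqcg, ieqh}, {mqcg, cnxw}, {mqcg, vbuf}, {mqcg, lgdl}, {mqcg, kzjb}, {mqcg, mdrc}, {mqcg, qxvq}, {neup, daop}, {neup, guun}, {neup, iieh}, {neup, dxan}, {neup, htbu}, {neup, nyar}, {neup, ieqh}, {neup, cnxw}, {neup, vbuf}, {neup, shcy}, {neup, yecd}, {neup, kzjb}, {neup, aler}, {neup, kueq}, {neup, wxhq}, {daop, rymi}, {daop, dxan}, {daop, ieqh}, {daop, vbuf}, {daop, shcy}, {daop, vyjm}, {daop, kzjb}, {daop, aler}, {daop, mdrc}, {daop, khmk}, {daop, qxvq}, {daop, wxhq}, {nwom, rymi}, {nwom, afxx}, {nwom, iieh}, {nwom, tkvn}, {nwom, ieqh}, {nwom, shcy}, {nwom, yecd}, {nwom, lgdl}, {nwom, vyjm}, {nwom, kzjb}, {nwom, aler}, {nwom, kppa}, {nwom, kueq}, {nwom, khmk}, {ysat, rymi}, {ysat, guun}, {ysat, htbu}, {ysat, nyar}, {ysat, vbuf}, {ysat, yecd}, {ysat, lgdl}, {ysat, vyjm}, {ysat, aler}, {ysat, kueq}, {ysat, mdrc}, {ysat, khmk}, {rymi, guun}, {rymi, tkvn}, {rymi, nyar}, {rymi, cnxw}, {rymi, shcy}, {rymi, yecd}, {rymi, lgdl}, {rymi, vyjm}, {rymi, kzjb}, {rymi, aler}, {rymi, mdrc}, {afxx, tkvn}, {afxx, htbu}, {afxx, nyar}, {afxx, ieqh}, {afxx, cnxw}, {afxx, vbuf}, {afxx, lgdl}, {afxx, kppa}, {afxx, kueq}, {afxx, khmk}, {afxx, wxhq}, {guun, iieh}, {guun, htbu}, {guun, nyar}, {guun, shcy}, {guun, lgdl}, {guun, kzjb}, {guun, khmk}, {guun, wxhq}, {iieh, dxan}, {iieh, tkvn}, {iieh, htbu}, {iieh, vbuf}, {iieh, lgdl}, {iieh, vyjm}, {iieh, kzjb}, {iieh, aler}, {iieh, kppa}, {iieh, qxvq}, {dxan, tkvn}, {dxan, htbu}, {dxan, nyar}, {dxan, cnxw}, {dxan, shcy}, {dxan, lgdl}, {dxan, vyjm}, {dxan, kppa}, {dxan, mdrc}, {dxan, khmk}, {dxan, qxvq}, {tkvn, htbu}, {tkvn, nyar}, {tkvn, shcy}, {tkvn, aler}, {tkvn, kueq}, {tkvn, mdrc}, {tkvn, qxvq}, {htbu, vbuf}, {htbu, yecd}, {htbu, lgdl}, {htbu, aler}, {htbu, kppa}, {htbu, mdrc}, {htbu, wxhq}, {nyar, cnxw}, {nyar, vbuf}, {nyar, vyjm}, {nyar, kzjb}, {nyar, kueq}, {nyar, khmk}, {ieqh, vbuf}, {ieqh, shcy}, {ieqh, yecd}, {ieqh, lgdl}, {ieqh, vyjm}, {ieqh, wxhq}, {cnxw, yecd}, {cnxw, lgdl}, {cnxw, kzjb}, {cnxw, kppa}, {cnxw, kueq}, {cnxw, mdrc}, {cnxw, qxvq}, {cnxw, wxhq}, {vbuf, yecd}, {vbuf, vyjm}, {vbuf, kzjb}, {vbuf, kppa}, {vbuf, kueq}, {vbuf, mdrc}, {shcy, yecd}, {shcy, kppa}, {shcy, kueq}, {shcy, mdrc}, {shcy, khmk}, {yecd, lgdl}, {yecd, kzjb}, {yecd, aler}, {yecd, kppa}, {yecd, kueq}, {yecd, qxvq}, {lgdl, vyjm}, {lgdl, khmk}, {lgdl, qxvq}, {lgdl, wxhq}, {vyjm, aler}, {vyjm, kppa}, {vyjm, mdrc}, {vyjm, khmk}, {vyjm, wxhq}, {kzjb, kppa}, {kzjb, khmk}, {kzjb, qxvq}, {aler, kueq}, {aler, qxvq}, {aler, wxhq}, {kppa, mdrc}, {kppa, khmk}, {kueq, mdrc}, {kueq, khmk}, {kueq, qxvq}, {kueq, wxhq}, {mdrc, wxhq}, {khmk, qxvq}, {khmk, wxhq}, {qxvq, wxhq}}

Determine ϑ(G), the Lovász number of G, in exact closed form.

sqrt(37)

deg(nyar) = 18; N(nyar) = {hhft, xhan, nuph, zpdq, yrxo, neup, ysat, rymi, afxx, guun, dxan, tkvn, cnxw, vbuf, vyjm, kzjb, kueq, khmk}.
Vertex iieh has 18 neighbors: hhft, osva, nuph, asfj, mqcg, neup, nwom, guun, dxan, tkvn, htbu, vbuf, lgdl, vyjm, kzjb, aler, kppa, qxvq.
Vertex qxvq has 18 neighbors: hhft, tudg, xhan, yrxo, asfj, mqcg, daop, iieh, dxan, tkvn, cnxw, yecd, lgdl, kzjb, aler, kueq, khmk, wxhq.
deg(ieqh) = 18; N(ieqh) = {hhft, tudg, xhan, osva, nuph, zpdq, yrxo, mqcg, neup, daop, nwom, afxx, vbuf, shcy, yecd, lgdl, vyjm, wxhq}.
deg(v) = 18 for all v (|V|=37); Paley(37): SR with (k,λ,μ)=(18,8,9).
Distinct eigenvalues (to 6 d.p.): [18.0, 2.541381, -3.541381].
Lovász (edge-transitive): ϑ = −37·(-sqrt(37)/2 - 1/2)/((18)−(-sqrt(37)/2 - 1/2)) = sqrt(37).
≈ 6.082763 (to 6 d.p.).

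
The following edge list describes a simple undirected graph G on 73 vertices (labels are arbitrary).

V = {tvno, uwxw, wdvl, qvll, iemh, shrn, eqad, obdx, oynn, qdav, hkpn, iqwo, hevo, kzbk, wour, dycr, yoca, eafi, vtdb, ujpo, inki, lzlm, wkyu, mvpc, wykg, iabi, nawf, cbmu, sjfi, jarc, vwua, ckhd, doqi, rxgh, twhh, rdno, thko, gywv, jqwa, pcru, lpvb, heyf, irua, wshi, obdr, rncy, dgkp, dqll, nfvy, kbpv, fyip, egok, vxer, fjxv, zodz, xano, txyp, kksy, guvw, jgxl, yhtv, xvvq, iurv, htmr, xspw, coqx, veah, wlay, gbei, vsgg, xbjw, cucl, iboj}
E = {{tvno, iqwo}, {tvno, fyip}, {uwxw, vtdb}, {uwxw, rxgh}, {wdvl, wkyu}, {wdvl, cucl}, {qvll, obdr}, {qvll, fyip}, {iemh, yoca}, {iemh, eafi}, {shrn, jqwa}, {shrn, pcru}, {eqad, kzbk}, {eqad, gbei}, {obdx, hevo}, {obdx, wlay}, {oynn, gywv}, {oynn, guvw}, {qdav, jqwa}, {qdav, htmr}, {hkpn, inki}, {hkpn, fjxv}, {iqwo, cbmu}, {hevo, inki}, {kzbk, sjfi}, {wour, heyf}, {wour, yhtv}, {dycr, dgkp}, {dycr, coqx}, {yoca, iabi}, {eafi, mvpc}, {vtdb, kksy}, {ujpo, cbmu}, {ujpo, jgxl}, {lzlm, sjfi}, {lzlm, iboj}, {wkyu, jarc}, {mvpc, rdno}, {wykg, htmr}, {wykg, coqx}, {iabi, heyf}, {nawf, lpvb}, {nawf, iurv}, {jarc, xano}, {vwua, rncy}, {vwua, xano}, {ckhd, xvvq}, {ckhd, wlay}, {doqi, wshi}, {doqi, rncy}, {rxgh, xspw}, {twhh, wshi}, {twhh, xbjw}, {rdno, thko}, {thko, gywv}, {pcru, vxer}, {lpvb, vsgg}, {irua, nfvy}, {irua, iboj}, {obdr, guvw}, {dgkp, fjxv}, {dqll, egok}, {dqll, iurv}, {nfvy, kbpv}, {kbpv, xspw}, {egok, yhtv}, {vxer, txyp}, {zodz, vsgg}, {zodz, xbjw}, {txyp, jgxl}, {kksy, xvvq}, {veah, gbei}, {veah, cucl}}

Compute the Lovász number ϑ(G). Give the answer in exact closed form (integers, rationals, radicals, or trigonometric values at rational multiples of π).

73*cos(pi/73)/(cos(pi/73) + 1)

Vertex vsgg has 2 neighbors: lpvb, zodz.
Vertex hkpn has 2 neighbors: inki, fjxv.
Vertex thko has 2 neighbors: rdno, gywv.
deg(nawf) = 2; N(nawf) = {lpvb, iurv}.
73-vertex 2-regular graph: the odd cycle C_{73}.
Distinct eigenvalues (to 6 d.p.): [2.0, 1.992596, 1.97044, 1.933696, 1.882635, 1.817635, 1.739179, 1.647846, 1.544313, 1.429347, 1.303798, 1.168596, 1.024743, 0.873302, 0.715396, 0.552194, 0.384903, 0.214763, 0.043032, -0.129017, -0.300111, -0.468983, -0.634383, -0.795086, -0.949902, -1.097686, -1.237343, -1.367839, -1.488208, -1.597559, -1.695082, -1.780055, -1.85185, -1.909934, -1.953877, -1.983355, -1.998148].
Lovász (edge-transitive): ϑ = −73·(-2*cos(pi/73))/((2)−(-2*cos(pi/73))) = 73*cos(pi/73)/(cos(pi/73) + 1).
= 36.483094774… (decimal).
Sandwich: α(G)=36 ≤ ϑ(G)=73*cos(pi/73)/(cos(pi/73) + 1) ≤ χ(Ḡ)=37 (both strict).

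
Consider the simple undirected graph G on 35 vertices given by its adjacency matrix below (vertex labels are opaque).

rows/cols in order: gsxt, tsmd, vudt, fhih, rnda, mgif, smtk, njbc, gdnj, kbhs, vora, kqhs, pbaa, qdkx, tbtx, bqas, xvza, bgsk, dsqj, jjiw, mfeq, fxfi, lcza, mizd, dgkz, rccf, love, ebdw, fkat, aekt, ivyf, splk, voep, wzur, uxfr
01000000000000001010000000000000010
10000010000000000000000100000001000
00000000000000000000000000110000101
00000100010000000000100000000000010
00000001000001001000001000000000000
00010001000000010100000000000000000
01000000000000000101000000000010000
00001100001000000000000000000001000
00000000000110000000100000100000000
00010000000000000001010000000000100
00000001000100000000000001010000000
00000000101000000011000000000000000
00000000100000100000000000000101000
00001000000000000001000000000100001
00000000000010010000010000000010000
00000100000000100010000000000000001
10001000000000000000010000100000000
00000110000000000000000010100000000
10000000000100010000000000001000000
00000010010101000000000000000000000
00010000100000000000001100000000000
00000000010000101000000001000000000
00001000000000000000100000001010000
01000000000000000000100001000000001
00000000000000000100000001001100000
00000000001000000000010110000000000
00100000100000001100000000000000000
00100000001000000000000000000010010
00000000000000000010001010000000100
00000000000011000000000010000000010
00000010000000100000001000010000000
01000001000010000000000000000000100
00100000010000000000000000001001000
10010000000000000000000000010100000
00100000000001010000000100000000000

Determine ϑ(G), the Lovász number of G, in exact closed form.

N(kbhs) = {fhih, jjiw, fxfi, voep}, |N(kbhs)| = 4.
Vertex fhih has 4 neighbors: mgif, kbhs, mfeq, wzur.
deg(bgsk) = 4; N(bgsk) = {mgif, smtk, dgkz, love}.
N(love) = {vudt, gdnj, xvza, bgsk}, |N(love)| = 4.
deg(v) = 4 for all v (|V|=35); this is K(7,3), the Kneser graph.
Distinct eigenvalues (to 3 d.p.): [4.0, 2.0, -1.0, -3.0].
ϑ = −N·λ_min/(λ_max−λ_min) = −35·(-3)/(4−(-3)) = 15.
Numerically 15.0000.

15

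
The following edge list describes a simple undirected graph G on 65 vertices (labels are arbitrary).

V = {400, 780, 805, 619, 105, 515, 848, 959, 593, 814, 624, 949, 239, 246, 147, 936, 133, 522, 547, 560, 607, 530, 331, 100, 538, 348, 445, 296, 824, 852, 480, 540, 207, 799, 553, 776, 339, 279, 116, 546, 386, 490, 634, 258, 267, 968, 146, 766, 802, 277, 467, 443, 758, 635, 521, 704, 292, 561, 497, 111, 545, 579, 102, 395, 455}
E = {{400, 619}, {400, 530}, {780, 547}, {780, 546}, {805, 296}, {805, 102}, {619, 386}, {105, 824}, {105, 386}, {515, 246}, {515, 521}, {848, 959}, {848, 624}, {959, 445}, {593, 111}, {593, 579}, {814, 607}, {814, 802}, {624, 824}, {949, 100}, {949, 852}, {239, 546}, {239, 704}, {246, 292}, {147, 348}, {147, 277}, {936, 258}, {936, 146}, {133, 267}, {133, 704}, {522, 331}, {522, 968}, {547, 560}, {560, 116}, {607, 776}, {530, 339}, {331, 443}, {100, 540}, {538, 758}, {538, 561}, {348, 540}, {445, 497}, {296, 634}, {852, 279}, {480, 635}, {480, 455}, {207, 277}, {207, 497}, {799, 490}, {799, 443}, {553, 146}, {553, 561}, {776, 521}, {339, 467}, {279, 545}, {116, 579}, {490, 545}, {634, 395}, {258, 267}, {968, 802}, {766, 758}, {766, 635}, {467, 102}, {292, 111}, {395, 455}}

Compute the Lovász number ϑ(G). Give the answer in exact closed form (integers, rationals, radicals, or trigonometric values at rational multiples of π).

65*cos(pi/65)/(cos(pi/65) + 1)

Vertex 758 has 2 neighbors: 538, 766.
N(704) = {239, 133}, |N(704)| = 2.
Vertex 545 has 2 neighbors: 279, 490.
N(968) = {522, 802}, |N(968)| = 2.
2-regular, N=65; connected 2-regular on 65 ⇒ C_{65}.
The 33 distinct eigenvalues: [2.0, 1.991, 1.963, 1.916, 1.852, 1.771, 1.673, 1.559, 1.431, 1.29, 1.136, 0.972, 0.799, 0.618, 0.432, 0.241, 0.048, -0.145, -0.337, -0.525, -0.709, -0.886, -1.055, -1.214, -1.362, -1.497, -1.618, -1.724, -1.814, -1.887, -1.942, -1.979, -1.998].
Lovász: ϑ = −65(-2*cos(pi/65))/(2+-(-1)*2*cos(pi/65)) = 65*cos(pi/65)/(cos(pi/65) + 1).
Numerically 32.481013.
Check 32 ≤ 65*cos(pi/65)/(cos(pi/65) + 1) ≤ 33: both strict.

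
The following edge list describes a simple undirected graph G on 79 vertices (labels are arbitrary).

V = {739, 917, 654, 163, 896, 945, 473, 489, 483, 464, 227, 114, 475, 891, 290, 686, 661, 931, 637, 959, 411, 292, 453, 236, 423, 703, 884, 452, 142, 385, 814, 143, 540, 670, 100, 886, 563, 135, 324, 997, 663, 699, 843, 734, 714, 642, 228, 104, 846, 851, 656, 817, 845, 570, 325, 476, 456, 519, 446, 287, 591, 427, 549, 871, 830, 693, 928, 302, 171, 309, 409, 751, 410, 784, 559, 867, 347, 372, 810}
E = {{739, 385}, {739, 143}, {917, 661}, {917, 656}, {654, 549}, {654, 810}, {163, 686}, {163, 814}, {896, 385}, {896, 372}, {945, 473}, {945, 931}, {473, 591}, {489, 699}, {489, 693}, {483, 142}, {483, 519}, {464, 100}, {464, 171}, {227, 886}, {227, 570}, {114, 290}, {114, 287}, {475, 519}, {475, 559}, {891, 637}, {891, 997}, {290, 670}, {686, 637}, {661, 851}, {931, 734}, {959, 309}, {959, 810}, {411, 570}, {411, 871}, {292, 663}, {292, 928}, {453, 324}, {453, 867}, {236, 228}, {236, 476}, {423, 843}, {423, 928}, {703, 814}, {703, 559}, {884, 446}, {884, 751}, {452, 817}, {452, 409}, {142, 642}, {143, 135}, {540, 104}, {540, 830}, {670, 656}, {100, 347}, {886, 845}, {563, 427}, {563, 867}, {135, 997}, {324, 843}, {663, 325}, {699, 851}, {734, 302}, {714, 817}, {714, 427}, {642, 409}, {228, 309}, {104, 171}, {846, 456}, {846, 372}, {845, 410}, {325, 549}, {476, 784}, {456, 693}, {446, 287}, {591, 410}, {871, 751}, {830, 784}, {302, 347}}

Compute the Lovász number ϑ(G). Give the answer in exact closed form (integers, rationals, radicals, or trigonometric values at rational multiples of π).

79*cos(pi/79)/(cos(pi/79) + 1)

Vertex 663 has 2 neighbors: 292, 325.
N(410) = {845, 591}, |N(410)| = 2.
Vertex 563 has 2 neighbors: 427, 867.
deg(324) = 2; N(324) = {453, 843}.
deg(v) = 2 for all v (|V|=79); the odd cycle C_{79}.
spec(A) ≈ [2.0, 1.99368, 1.97475, 1.94334, 1.89964, 1.84393, 1.77657, 1.69797, 1.60863, 1.50913, 1.40008, 1.28219, 1.15618, 1.02287, 0.88309, 0.73773, 0.5877, 0.43396, 0.27747, 0.11923, -0.03976, -0.19851, -0.356, -0.51123, -0.66324, -0.81105, -0.95374, -1.09039, -1.22015, -1.3422, -1.45576, -1.56011, -1.65461, -1.73864, -1.81168, -1.87327, -1.92301, -1.96059, -1.98578, -1.99842] (distinct, 5 d.p.).
Lovász (edge-transitive): ϑ = −79·(-2*cos(pi/79))/((2)−(-2*cos(pi/79))) = 79*cos(pi/79)/(cos(pi/79) + 1).
Numerically 39.48438.
39 ≤ 79*cos(pi/79)/(cos(pi/79) + 1) ≤ 40: both strict.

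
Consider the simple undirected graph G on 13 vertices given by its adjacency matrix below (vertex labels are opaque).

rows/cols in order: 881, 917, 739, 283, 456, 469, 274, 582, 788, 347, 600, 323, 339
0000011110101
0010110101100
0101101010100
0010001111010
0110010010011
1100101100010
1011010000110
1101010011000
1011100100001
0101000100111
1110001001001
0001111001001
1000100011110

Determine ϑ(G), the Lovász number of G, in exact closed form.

sqrt(13)

deg(456) = 6; N(456) = {917, 739, 469, 788, 323, 339}.
Vertex 347 has 6 neighbors: 917, 283, 582, 600, 323, 339.
deg(582) = 6; N(582) = {881, 917, 283, 469, 788, 347}.
Vertex 339 has 6 neighbors: 881, 456, 788, 347, 600, 323.
Every vertex has degree 6 (N=13); Paley(13): SR with (k,λ,μ)=(6,2,3).
The 3 distinct eigenvalues: [6.0, 1.3028, -2.3028].
−13·(-sqrt(13)/2 - 1/2) / ((6)−(-sqrt(13)/2 - 1/2)) = sqrt(13) = ϑ(G).
= 3.60555… (decimal).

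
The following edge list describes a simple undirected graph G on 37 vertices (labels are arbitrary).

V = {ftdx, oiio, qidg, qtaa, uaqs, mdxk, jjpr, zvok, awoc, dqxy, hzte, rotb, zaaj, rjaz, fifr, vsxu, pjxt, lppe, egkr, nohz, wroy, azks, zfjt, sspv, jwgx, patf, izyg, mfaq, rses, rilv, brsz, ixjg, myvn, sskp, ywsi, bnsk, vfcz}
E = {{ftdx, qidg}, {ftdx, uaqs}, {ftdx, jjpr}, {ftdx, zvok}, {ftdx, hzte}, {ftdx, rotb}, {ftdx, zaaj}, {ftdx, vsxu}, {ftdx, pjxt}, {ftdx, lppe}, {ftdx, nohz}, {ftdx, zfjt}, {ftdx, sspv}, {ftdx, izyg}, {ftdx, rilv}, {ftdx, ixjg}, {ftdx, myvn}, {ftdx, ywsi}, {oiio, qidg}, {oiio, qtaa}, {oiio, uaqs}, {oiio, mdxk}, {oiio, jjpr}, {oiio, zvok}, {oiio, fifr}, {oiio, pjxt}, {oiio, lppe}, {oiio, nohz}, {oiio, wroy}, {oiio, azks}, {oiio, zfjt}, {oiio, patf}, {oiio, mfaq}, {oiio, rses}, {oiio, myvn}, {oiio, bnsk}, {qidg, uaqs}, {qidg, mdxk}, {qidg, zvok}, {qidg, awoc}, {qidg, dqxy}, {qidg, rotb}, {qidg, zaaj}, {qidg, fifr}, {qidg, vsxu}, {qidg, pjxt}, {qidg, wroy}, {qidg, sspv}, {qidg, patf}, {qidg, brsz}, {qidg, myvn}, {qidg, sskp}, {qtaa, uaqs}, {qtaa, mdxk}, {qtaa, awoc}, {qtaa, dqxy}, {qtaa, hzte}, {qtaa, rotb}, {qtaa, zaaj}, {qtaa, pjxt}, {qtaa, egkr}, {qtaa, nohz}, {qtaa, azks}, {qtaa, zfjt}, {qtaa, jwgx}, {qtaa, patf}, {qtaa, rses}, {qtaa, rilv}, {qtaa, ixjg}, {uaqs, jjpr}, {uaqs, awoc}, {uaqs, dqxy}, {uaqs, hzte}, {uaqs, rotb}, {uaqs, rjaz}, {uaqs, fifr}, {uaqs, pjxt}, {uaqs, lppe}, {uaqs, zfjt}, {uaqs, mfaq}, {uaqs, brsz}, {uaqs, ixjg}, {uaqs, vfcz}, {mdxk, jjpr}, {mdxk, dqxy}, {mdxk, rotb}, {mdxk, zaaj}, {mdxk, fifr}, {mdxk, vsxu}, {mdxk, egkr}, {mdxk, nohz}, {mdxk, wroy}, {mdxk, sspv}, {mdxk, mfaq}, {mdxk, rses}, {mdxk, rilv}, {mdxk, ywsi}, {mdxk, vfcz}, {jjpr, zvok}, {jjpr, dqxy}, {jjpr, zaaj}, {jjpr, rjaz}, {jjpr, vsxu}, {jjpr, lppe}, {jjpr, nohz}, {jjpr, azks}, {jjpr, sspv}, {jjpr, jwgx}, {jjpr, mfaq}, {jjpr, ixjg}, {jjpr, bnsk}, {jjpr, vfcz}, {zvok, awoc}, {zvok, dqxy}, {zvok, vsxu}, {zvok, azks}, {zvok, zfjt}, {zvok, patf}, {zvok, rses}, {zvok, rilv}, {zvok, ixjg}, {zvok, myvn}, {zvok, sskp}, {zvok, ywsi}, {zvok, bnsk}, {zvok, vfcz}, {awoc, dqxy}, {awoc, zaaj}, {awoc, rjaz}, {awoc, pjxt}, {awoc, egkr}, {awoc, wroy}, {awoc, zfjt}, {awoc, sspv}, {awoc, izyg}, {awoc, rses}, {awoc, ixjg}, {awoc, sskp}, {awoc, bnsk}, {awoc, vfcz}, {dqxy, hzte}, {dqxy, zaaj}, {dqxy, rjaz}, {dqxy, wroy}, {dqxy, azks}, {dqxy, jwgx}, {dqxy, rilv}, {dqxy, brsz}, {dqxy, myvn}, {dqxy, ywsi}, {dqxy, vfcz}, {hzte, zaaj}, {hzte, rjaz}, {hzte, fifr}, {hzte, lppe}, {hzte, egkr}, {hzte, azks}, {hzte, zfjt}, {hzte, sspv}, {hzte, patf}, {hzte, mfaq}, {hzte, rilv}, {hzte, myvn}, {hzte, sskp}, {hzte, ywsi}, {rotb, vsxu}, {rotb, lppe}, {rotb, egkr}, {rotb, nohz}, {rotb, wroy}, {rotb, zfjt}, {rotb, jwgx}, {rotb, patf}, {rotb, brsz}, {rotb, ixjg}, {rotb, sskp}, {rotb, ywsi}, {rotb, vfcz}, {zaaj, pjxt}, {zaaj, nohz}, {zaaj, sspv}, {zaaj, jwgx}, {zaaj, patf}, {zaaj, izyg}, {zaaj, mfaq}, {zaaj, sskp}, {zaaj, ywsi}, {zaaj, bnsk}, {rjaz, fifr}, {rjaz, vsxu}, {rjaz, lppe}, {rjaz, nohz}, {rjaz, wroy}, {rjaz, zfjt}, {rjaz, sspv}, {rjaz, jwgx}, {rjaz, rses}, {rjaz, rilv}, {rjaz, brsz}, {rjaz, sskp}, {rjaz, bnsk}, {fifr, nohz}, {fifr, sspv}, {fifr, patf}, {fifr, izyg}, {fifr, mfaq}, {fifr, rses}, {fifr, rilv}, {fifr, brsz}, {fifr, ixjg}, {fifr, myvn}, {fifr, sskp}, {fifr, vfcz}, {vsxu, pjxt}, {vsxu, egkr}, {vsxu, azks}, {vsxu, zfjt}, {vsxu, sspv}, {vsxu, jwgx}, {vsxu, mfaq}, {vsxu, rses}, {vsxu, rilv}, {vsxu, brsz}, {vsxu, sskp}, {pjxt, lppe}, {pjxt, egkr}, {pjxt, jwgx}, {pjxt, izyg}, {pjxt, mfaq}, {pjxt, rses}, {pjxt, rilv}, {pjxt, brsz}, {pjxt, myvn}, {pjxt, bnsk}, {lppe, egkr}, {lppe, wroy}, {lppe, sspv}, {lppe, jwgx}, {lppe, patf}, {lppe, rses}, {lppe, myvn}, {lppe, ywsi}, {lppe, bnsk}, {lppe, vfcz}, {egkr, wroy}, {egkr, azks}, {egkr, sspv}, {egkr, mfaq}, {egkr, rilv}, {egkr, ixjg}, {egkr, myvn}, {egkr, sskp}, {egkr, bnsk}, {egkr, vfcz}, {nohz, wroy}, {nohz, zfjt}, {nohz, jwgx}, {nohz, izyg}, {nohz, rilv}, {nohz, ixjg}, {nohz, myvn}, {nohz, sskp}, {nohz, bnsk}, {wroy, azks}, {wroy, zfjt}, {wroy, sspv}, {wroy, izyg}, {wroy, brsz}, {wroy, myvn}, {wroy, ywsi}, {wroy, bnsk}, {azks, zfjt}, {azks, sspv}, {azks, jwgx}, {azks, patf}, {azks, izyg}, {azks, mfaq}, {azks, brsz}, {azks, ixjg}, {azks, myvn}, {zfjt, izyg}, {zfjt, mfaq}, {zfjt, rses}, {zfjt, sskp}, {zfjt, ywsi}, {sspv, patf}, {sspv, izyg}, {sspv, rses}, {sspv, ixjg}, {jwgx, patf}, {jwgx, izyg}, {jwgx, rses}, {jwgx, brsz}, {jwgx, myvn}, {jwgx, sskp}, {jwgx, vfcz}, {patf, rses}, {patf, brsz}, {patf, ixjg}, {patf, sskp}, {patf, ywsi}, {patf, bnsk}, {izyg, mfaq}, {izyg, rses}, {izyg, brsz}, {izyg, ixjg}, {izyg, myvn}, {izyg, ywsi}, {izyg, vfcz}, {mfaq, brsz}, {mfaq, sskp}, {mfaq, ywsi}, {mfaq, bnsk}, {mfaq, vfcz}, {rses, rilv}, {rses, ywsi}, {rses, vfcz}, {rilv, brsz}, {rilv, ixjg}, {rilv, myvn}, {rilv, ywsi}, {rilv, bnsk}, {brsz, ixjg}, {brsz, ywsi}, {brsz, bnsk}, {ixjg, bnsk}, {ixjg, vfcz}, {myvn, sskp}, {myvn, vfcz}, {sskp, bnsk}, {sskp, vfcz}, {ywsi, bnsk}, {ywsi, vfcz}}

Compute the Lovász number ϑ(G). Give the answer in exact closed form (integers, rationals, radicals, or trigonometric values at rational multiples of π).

Vertex awoc has 18 neighbors: qidg, qtaa, uaqs, zvok, dqxy, zaaj, rjaz, pjxt, egkr, wroy, zfjt, sspv, izyg, rses, ixjg, sskp, bnsk, vfcz.
N(sskp) = {qidg, zvok, awoc, hzte, rotb, zaaj, rjaz, fifr, vsxu, egkr, nohz, zfjt, jwgx, patf, mfaq, myvn, bnsk, vfcz}, |N(sskp)| = 18.
Vertex lppe has 18 neighbors: ftdx, oiio, uaqs, jjpr, hzte, rotb, rjaz, pjxt, egkr, wroy, sspv, jwgx, patf, rses, myvn, ywsi, bnsk, vfcz.
Vertex zfjt has 18 neighbors: ftdx, oiio, qtaa, uaqs, zvok, awoc, hzte, rotb, rjaz, vsxu, nohz, wroy, azks, izyg, mfaq, rses, sskp, ywsi.
G on 37 vertices is 18-regular; SR(37,18,8,9) — a Paley graph.
A has 3 distinct eigenvalues ≈ [18.0, 2.541381, -3.541381].
Lovász: ϑ = −37(-sqrt(37)/2 - 1/2)/(18+-(-sqrt(37)/2 - 1/2)) = sqrt(37).
≈ 6.0827625 (to 7 d.p.).

sqrt(37)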